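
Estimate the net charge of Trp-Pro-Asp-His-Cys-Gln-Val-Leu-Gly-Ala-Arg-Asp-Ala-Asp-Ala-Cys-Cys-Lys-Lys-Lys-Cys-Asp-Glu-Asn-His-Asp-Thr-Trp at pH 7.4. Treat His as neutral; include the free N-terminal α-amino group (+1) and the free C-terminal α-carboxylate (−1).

-2

The side chains ionized at physiological pH are Lys/Arg (+1) and Asp/Glu (−1); with His treated as neutral, nothing else contributes.
Positive (K, R): Arg11, Lys18, Lys19, Lys20 → +4.
Negative (D, E): Asp3, Asp12, Asp14, Asp22, Glu23, Asp26 → −6.
The N-terminus (+1) and C-terminus (−1) cancel.
Net charge = (+4) + (−6) = −2.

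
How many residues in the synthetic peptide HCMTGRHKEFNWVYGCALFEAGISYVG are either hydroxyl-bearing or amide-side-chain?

5

Hydroxyl-bearing: S, T, Y. Amide-side-chain: N, Q.
Hydroxyl-bearing residues here: T4, Y14, S24, Y25 (4).
Amide-side-chain residues here: N11 (1).
The two groups share no amino acid, so total = 4 + 1 = 5.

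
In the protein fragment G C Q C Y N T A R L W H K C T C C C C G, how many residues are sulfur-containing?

7

Cysteine (C, thiol) and methionine (M, thioether) are the two sulfur-containing amino acids.
Matching residues: C2, C4, C14, C16, C17, C18, C19.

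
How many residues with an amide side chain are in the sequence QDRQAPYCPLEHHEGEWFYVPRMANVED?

Asparagine (N) and glutamine (Q) have uncharged amide side chains.
Matching residues: Q1, Q4, N25.

3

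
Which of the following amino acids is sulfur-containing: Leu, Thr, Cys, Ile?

Cys

Only Cys (C) and Met (M) have a sulfur atom in the side chain.
Of the listed options, only Cys belongs to this group.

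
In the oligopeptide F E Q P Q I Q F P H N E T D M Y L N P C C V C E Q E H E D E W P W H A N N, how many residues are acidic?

Aspartate (D) and glutamate (E) have carboxylic-acid side chains and are the acidic amino acids.
Matching residues: E2, E12, D14, E24, E26, E28, D29, E30.

8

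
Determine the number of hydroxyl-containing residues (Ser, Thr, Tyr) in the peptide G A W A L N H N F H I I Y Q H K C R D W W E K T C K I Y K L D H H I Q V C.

Matching residues: Y13, T24, Y28.

3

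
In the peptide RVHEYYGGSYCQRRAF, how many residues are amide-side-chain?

Only N (asparagine) and Q (glutamine) carry a side-chain carboxamide.
Matching residues: Q12.

1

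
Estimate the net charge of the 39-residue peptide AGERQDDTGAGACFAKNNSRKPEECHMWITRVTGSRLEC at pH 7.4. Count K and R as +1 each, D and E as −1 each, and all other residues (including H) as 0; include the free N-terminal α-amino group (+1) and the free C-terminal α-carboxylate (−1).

0

Positive (K, R): R4, K16, R20, K21, R31, R36 → +6.
Negative (D, E): E3, D6, D7, E23, E24, E38 → −6.
The N-terminus (+1) and C-terminus (−1) cancel.
Net charge = (+6) + (−6) = 0.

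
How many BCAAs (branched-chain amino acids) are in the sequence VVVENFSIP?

Valine (V), leucine (L), and isoleucine (I) are the branched-chain amino acids.
Matching residues: V1, V2, V3, I8.

4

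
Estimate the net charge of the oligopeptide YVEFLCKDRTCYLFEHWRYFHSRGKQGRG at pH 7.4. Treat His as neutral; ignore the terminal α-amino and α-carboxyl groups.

+3

At pH ~7.4 the Lys and Arg side chains are protonated (+1), the Asp and Glu side chains are deprotonated (−1), and with His taken as neutral all other side chains carry no charge.
Positive (K, R): K7, R9, R18, R23, K25, R28 → +6.
Negative (D, E): E3, D8, E15 → −3.
Net charge = (+6) + (−3) = +3.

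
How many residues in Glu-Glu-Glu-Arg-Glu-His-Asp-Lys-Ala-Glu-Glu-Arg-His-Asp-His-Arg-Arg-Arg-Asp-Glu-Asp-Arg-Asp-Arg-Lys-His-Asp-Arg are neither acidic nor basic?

1

Acidic: D, E. Basic: K, R, H. All other residues are neither.
Matching residues: Ala9.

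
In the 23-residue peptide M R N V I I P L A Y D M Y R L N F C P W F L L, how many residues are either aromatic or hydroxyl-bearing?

5

Aromatic: F, W, Y. Hydroxyl-bearing: S, T, Y.
Aromatic residues here: Y10, Y13, F17, W20, F21 (5).
Hydroxyl-bearing residues here: Y10, Y13 (2).
Y is in both groups, so the 2 Y residues must not be double-counted.
Total = 5 + 2 − 2 = 5.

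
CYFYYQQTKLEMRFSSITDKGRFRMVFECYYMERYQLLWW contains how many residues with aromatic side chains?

F, W, and Y each carry an aromatic ring on the side chain.
Matching residues: Y2, F3, Y4, Y5, F14, F23, F27, Y30, Y31, Y35, W39, W40.

12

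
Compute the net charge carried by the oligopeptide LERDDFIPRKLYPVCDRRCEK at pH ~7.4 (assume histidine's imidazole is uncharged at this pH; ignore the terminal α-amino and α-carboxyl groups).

The side chains ionized at physiological pH are Lys/Arg (+1) and Asp/Glu (−1); with His treated as neutral, nothing else contributes.
Positive (K, R): R3, R9, K10, R17, R18, K21 → +6.
Negative (D, E): E2, D4, D5, D16, E20 → −5.
Net charge = (+6) + (−5) = +1.

+1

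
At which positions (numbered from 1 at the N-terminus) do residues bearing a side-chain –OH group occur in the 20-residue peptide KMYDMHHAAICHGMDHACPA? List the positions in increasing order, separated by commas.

3

S, T, and Y are the three residues with a side-chain hydroxyl.
Matching residues: Y3.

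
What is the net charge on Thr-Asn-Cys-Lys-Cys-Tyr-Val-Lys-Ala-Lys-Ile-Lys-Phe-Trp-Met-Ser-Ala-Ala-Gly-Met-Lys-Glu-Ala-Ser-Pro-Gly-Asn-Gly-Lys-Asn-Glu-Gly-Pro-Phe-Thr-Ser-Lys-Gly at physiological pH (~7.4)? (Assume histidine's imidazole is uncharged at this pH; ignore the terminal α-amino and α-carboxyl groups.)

The side chains ionized at physiological pH are Lys/Arg (+1) and Asp/Glu (−1); with His treated as neutral, nothing else contributes.
Positive (K, R): Lys4, Lys8, Lys10, Lys12, Lys21, Lys29, Lys37 → +7.
Negative (D, E): Glu22, Glu31 → −2.
Net charge = (+7) + (−2) = +5.

+5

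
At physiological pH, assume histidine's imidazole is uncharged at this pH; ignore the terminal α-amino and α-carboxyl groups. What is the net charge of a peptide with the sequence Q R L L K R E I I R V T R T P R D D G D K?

At pH ~7.4 the Lys and Arg side chains are protonated (+1), the Asp and Glu side chains are deprotonated (−1), and with His taken as neutral all other side chains carry no charge.
Positive (K, R): R2, K5, R6, R10, R13, R16, K21 → +7.
Negative (D, E): E7, D17, D18, D20 → −4.
Net charge = (+7) + (−4) = +3.

+3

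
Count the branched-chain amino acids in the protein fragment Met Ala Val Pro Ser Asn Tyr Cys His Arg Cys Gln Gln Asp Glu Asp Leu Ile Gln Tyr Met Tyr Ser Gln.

The BCAAs are Val, Leu, and Ile — aliphatic side chains with a branch point.
Matching residues: Val3, Leu17, Ile18.

3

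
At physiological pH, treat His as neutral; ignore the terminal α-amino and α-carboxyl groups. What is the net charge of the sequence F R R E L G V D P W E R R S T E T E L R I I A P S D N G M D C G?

At pH ~7.4 the Lys and Arg side chains are protonated (+1), the Asp and Glu side chains are deprotonated (−1), and with His taken as neutral all other side chains carry no charge.
Positive (K, R): R2, R3, R12, R13, R20 → +5.
Negative (D, E): E4, D8, E11, E16, E18, D26, D30 → −7.
Net charge = (+5) + (−7) = −2.

-2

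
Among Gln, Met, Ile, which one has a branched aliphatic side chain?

Ile

The BCAAs are Val, Leu, and Ile — aliphatic side chains with a branch point.
Of the listed options, only Ile belongs to this group.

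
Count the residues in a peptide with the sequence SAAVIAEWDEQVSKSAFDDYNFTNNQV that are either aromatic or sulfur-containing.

4

Aromatic: F, W, Y. Sulfur-containing: C, M.
Aromatic residues here: W8, F17, Y20, F22 (4).
Sulfur-containing residues here: none (0).
The two groups share no amino acid, so total = 4 + 0 = 4.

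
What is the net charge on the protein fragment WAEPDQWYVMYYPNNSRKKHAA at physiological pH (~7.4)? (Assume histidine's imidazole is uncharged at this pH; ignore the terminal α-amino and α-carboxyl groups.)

+1

Near pH 7.4, K and R contribute +1 each, D and E contribute −1 each, and every other side chain (His included, as stated) is uncharged.
Positive (K, R): R17, K18, K19 → +3.
Negative (D, E): E3, D5 → −2.
Net charge = (+3) + (−2) = +1.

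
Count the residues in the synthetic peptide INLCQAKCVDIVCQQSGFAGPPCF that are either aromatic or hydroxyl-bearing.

Aromatic: F, W, Y. Hydroxyl-bearing: S, T, Y.
Aromatic residues here: F18, F24 (2).
Hydroxyl-bearing residues here: S16 (1).
(Y belongs to both groups, but none appear in this sequence.) Total = 2 + 1 = 3.

3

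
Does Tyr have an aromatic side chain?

The aromatic amino acids are Phe (F, benzyl), Trp (W, indole), and Tyr (Y, phenol).
Tyrosine is in this group.

Yes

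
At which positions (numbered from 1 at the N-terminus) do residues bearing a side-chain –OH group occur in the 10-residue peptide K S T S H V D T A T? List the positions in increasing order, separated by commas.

The –OH-bearing residues are Ser, Thr (aliphatic alcohols), and Tyr (phenol).
Matching residues: S2, T3, S4, T8, T10.

2, 3, 4, 8, 10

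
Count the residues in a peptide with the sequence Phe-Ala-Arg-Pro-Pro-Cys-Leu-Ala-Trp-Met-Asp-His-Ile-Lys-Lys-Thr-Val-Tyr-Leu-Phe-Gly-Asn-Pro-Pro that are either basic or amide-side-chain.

Basic: H, K, R. Amide-side-chain: N, Q.
Basic residues here: Arg3, His12, Lys14, Lys15 (4).
Amide-side-chain residues here: Asn22 (1).
The two groups share no amino acid, so total = 4 + 1 = 5.

5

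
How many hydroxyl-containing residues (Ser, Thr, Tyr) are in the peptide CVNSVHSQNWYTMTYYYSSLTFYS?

Matching residues: S4, S7, Y11, T12, T14, Y15, Y16, Y17, S18, S19, T21, Y23, S24.

13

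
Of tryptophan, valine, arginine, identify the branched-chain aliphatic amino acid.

valine

V, L, and I make up the branched-chain aliphatic group.
Of the listed options, only valine belongs to this group.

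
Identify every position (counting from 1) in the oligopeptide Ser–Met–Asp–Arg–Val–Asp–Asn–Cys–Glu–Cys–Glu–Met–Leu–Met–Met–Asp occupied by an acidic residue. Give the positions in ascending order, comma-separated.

Only D (aspartate) and E (glutamate) carry a side-chain carboxylic acid.
Matching residues: Asp3, Asp6, Glu9, Glu11, Asp16.

3, 6, 9, 11, 16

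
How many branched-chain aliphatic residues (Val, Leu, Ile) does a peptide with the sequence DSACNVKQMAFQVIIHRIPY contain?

Matching residues: V6, V13, I14, I15, I18.

5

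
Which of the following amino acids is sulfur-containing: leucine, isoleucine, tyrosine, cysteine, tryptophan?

Cysteine (C, thiol) and methionine (M, thioether) are the two sulfur-containing amino acids.
Of the listed options, only cysteine belongs to this group.

cysteine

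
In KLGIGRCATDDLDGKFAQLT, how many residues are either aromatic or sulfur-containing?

Aromatic: F, W, Y. Sulfur-containing: C, M.
Aromatic residues here: F16 (1).
Sulfur-containing residues here: C7 (1).
The two groups share no amino acid, so total = 1 + 1 = 2.

2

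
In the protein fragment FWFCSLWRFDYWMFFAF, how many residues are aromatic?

The aromatic amino acids are Phe (F, benzyl), Trp (W, indole), and Tyr (Y, phenol).
Matching residues: F1, W2, F3, W7, F9, Y11, W12, F14, F15, F17.

10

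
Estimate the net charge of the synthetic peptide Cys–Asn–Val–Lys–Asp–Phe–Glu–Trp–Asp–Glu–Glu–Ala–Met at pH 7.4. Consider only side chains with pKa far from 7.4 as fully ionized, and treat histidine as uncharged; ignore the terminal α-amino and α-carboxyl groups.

-4

Near pH 7.4, K and R contribute +1 each, D and E contribute −1 each, and every other side chain (His included, as stated) is uncharged.
Positive (K, R): Lys4 → +1.
Negative (D, E): Asp5, Glu7, Asp9, Glu10, Glu11 → −5.
Net charge = (+1) + (−5) = −4.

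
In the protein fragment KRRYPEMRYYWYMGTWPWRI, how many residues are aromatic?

Phenylalanine (F), tryptophan (W), and tyrosine (Y) have aromatic ring side chains.
Matching residues: Y4, Y9, Y10, W11, Y12, W16, W18.

7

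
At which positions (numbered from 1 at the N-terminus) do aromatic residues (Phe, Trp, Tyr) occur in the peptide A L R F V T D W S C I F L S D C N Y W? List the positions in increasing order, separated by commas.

4, 8, 12, 18, 19

Matching residues: F4, W8, F12, Y18, W19.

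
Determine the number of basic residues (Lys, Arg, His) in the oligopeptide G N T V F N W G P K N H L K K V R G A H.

Matching residues: K10, H12, K14, K15, R17, H20.

6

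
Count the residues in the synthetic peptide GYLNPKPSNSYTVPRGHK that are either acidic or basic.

4

Acidic: D, E. Basic: H, K, R.
Acidic residues here: none (0).
Basic residues here: K6, R15, H17, K18 (4).
The two groups share no amino acid, so total = 0 + 4 = 4.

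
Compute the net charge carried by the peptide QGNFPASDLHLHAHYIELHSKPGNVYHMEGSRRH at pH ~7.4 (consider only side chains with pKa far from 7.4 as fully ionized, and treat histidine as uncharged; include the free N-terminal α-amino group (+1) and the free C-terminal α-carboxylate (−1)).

0

At pH ~7.4 the Lys and Arg side chains are protonated (+1), the Asp and Glu side chains are deprotonated (−1), and with His taken as neutral all other side chains carry no charge.
Positive (K, R): K21, R32, R33 → +3.
Negative (D, E): D8, E17, E29 → −3.
The N-terminus (+1) and C-terminus (−1) cancel.
Net charge = (+3) + (−3) = 0.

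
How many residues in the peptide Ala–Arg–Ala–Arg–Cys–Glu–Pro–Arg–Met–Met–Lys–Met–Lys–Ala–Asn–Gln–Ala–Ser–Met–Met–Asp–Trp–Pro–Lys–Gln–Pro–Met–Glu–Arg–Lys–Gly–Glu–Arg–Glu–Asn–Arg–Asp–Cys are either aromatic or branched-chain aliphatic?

Aromatic: F, W, Y. Branched-chain aliphatic: I, L, V.
Aromatic residues here: Trp22 (1).
Branched-chain aliphatic residues here: none (0).
The two groups share no amino acid, so total = 1 + 0 = 1.

1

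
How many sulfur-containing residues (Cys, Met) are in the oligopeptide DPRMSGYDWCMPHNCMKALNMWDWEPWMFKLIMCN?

Matching residues: M4, C10, M11, C15, M16, M21, M28, M33, C34.

9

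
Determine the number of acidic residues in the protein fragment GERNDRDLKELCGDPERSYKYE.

7

Aspartate (D) and glutamate (E) have carboxylic-acid side chains and are the acidic amino acids.
Matching residues: E2, D5, D7, E10, D14, E16, E22.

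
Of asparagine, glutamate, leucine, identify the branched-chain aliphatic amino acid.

V, L, and I make up the branched-chain aliphatic group.
Of the listed options, only leucine belongs to this group.

leucine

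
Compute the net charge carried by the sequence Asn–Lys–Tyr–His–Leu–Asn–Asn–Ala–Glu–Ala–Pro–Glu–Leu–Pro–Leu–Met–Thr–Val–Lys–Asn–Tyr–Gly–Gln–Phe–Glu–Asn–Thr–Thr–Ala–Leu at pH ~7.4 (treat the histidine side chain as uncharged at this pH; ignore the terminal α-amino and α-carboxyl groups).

-1

Near pH 7.4, K and R contribute +1 each, D and E contribute −1 each, and every other side chain (His included, as stated) is uncharged.
Positive (K, R): Lys2, Lys19 → +2.
Negative (D, E): Glu9, Glu12, Glu25 → −3.
Net charge = (+2) + (−3) = −1.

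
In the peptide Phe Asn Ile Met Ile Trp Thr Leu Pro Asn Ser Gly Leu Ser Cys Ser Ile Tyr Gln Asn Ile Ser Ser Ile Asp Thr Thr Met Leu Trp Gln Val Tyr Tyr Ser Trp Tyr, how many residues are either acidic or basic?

1

Acidic: D, E. Basic: H, K, R.
Acidic residues here: Asp25 (1).
Basic residues here: none (0).
The two groups share no amino acid, so total = 1 + 0 = 1.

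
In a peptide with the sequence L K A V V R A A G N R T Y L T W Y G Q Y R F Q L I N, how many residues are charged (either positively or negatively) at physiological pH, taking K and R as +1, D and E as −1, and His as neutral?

Charged side chains at pH ~7.4: K, R (positive); D, E (negative).
Matching residues: K2, R6, R11, R21.

4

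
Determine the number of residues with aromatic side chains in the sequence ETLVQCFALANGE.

Phenylalanine (F), tryptophan (W), and tyrosine (Y) have aromatic ring side chains.
Matching residues: F7.

1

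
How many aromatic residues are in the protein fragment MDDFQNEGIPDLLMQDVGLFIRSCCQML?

2

F, W, and Y each carry an aromatic ring on the side chain.
Matching residues: F4, F20.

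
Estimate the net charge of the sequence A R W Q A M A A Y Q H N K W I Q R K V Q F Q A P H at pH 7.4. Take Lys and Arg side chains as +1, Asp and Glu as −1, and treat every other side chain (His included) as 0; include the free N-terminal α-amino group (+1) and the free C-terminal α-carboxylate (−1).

+4

Positive (K, R): R2, K13, R17, K18 → +4.
Negative (D, E): none → −0.
The N-terminus (+1) and C-terminus (−1) cancel.
Net charge = (+4) + (−0) = +4.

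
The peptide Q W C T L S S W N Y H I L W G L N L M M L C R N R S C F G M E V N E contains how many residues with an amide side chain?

5

The amide-side-chain residues are Asn (N) and Gln (Q).
Matching residues: Q1, N9, N17, N24, N33.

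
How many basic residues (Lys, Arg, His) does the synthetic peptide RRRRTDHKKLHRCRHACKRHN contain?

Matching residues: R1, R2, R3, R4, H7, K8, K9, H11, R12, R14, H15, K18, R19, H20.

14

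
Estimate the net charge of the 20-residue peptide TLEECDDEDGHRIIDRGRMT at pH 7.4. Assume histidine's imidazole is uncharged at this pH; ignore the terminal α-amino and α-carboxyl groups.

At pH ~7.4 the Lys and Arg side chains are protonated (+1), the Asp and Glu side chains are deprotonated (−1), and with His taken as neutral all other side chains carry no charge.
Positive (K, R): R12, R16, R18 → +3.
Negative (D, E): E3, E4, D6, D7, E8, D9, D15 → −7.
Net charge = (+3) + (−7) = −4.

-4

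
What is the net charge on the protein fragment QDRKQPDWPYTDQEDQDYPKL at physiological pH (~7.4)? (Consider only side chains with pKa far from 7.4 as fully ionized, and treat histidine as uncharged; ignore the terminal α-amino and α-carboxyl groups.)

-3

The side chains ionized at physiological pH are Lys/Arg (+1) and Asp/Glu (−1); with His treated as neutral, nothing else contributes.
Positive (K, R): R3, K4, K20 → +3.
Negative (D, E): D2, D7, D12, E14, D15, D17 → −6.
Net charge = (+3) + (−6) = −3.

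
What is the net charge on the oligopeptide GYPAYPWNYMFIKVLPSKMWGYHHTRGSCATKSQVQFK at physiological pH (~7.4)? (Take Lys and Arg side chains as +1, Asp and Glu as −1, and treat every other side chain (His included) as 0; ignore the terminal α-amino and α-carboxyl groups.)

Positive (K, R): K13, K18, R26, K32, K38 → +5.
Negative (D, E): none → −0.
Net charge = (+5) + (−0) = +5.

+5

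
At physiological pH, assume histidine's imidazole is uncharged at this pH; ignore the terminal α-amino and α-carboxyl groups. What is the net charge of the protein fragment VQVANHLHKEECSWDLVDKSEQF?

-3

Near pH 7.4, K and R contribute +1 each, D and E contribute −1 each, and every other side chain (His included, as stated) is uncharged.
Positive (K, R): K9, K19 → +2.
Negative (D, E): E10, E11, D15, D18, E21 → −5.
Net charge = (+2) + (−5) = −3.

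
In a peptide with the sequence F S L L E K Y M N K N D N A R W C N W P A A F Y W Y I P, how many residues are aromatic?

8

F, W, and Y each carry an aromatic ring on the side chain.
Matching residues: F1, Y7, W16, W19, F23, Y24, W25, Y26.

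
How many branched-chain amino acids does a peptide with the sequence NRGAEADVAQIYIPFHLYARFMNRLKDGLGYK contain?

V, L, and I make up the branched-chain aliphatic group.
Matching residues: V8, I11, I13, L17, L25, L29.

6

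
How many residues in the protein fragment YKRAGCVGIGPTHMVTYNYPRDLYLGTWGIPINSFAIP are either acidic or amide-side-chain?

3

Acidic: D, E. Amide-side-chain: N, Q.
Acidic residues here: D22 (1).
Amide-side-chain residues here: N18, N33 (2).
The two groups share no amino acid, so total = 1 + 2 = 3.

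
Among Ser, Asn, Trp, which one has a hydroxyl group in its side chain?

Serine (S), threonine (T), and tyrosine (Y) each carry a hydroxyl group on the side chain.
Of the listed options, only Ser belongs to this group.

Ser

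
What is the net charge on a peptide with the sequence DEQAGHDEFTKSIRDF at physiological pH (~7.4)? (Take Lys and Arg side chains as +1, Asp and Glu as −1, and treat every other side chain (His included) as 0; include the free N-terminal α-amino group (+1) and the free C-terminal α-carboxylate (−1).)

Positive (K, R): K11, R14 → +2.
Negative (D, E): D1, E2, D7, E8, D15 → −5.
The N-terminus (+1) and C-terminus (−1) cancel.
Net charge = (+2) + (−5) = −3.

-3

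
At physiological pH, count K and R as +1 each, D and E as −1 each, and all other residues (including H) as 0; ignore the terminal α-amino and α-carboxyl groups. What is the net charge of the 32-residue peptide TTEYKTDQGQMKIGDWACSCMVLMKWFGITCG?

0

Positive (K, R): K5, K12, K25 → +3.
Negative (D, E): E3, D7, D15 → −3.
Net charge = (+3) + (−3) = 0.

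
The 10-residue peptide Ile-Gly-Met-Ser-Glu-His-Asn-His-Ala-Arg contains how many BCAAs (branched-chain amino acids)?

1

The BCAAs are Val, Leu, and Ile — aliphatic side chains with a branch point.
Matching residues: Ile1.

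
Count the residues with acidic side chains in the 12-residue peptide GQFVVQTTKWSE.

1

Aspartate (D) and glutamate (E) have carboxylic-acid side chains and are the acidic amino acids.
Matching residues: E12.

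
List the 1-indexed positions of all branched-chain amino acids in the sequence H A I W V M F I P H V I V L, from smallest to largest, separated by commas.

Valine (V), leucine (L), and isoleucine (I) are the branched-chain amino acids.
Matching residues: I3, V5, I8, V11, I12, V13, L14.

3, 5, 8, 11, 12, 13, 14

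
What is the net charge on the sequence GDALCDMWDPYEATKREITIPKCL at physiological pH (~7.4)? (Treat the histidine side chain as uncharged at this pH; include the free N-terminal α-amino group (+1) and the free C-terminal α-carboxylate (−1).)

-2

The side chains ionized at physiological pH are Lys/Arg (+1) and Asp/Glu (−1); with His treated as neutral, nothing else contributes.
Positive (K, R): K15, R16, K22 → +3.
Negative (D, E): D2, D6, D9, E12, E17 → −5.
The N-terminus (+1) and C-terminus (−1) cancel.
Net charge = (+3) + (−5) = −2.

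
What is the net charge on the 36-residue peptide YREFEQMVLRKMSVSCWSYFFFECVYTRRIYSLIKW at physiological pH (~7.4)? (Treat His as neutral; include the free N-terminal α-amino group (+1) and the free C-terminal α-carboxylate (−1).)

Near pH 7.4, K and R contribute +1 each, D and E contribute −1 each, and every other side chain (His included, as stated) is uncharged.
Positive (K, R): R2, R10, K11, R28, R29, K35 → +6.
Negative (D, E): E3, E5, E23 → −3.
The N-terminus (+1) and C-terminus (−1) cancel.
Net charge = (+6) + (−3) = +3.

+3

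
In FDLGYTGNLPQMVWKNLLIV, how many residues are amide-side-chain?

The amide-side-chain residues are Asn (N) and Gln (Q).
Matching residues: N8, Q11, N16.

3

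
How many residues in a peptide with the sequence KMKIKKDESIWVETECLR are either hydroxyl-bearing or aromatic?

Hydroxyl-bearing: S, T, Y. Aromatic: F, W, Y.
Hydroxyl-bearing residues here: S9, T14 (2).
Aromatic residues here: W11 (1).
(Y belongs to both groups, but none appear in this sequence.) Total = 2 + 1 = 3.

3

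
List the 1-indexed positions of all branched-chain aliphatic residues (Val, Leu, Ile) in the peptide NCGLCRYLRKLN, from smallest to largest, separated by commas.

4, 8, 11

Matching residues: L4, L8, L11.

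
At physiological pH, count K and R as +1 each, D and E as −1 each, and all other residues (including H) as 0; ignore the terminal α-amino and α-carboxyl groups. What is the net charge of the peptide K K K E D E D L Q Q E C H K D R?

Positive (K, R): K1, K2, K3, K14, R16 → +5.
Negative (D, E): E4, D5, E6, D7, E11, D15 → −6.
Net charge = (+5) + (−6) = −1.

-1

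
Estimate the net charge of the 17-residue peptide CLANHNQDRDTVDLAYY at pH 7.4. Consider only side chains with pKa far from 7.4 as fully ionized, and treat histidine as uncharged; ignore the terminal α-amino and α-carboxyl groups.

-2

Near pH 7.4, K and R contribute +1 each, D and E contribute −1 each, and every other side chain (His included, as stated) is uncharged.
Positive (K, R): R9 → +1.
Negative (D, E): D8, D10, D13 → −3.
Net charge = (+1) + (−3) = −2.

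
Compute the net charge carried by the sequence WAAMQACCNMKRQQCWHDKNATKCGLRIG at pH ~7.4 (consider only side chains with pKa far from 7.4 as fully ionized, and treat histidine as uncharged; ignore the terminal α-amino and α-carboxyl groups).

At pH ~7.4 the Lys and Arg side chains are protonated (+1), the Asp and Glu side chains are deprotonated (−1), and with His taken as neutral all other side chains carry no charge.
Positive (K, R): K11, R12, K19, K23, R27 → +5.
Negative (D, E): D18 → −1.
Net charge = (+5) + (−1) = +4.

+4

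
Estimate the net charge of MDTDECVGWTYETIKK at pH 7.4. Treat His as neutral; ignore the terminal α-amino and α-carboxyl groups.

-2

Near pH 7.4, K and R contribute +1 each, D and E contribute −1 each, and every other side chain (His included, as stated) is uncharged.
Positive (K, R): K15, K16 → +2.
Negative (D, E): D2, D4, E5, E12 → −4.
Net charge = (+2) + (−4) = −2.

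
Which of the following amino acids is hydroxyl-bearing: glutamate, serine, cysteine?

serine

The –OH-bearing residues are Ser, Thr (aliphatic alcohols), and Tyr (phenol).
Of the listed options, only serine belongs to this group.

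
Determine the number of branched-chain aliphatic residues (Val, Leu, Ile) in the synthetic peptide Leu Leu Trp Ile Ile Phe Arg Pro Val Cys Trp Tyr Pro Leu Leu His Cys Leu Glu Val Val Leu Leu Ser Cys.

Matching residues: Leu1, Leu2, Ile4, Ile5, Val9, Leu14, Leu15, Leu18, Val20, Val21, Leu22, Leu23.

12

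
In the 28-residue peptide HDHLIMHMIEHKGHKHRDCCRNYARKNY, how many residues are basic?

12

K, R, and H are the three residues with basic side chains (ε-amine, guanidinium, and imidazole respectively).
Matching residues: H1, H3, H7, H11, K12, H14, K15, H16, R17, R21, R25, K26.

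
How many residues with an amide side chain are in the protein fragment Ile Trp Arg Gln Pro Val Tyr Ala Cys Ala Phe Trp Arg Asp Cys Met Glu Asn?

The amide-side-chain residues are Asn (N) and Gln (Q).
Matching residues: Gln4, Asn18.

2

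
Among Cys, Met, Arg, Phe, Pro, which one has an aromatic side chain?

F, W, and Y each carry an aromatic ring on the side chain.
Of the listed options, only Phe belongs to this group.

Phe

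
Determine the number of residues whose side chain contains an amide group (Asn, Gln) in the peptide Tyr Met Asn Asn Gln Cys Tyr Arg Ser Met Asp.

Matching residues: Asn3, Asn4, Gln5.

3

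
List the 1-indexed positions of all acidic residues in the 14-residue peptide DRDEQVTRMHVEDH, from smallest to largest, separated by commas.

1, 3, 4, 12, 13

Only D (aspartate) and E (glutamate) carry a side-chain carboxylic acid.
Matching residues: D1, D3, E4, E12, D13.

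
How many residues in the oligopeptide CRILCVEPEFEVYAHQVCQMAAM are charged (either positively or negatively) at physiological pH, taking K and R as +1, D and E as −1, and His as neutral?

Charged side chains at pH ~7.4: K, R (positive); D, E (negative).
Matching residues: R2, E7, E9, E11.

4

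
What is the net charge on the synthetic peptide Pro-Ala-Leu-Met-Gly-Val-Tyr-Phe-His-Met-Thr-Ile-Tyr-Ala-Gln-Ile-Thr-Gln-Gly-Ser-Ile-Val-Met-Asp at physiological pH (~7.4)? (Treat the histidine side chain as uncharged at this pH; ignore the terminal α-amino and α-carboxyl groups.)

At pH ~7.4 the Lys and Arg side chains are protonated (+1), the Asp and Glu side chains are deprotonated (−1), and with His taken as neutral all other side chains carry no charge.
Positive (K, R): none → +0.
Negative (D, E): Asp24 → −1.
Net charge = (+0) + (−1) = −1.

-1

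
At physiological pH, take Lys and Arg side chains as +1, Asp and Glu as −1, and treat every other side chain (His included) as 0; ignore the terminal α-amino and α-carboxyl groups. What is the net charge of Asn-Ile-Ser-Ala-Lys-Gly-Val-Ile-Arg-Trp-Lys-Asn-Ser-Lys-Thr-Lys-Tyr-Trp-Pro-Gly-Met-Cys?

Positive (K, R): Lys5, Arg9, Lys11, Lys14, Lys16 → +5.
Negative (D, E): none → −0.
Net charge = (+5) + (−0) = +5.

+5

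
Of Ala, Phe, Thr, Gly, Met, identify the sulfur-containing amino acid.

Met

The sulfur-bearing residues are cysteine (–SH) and methionine (–S–CH₃).
Of the listed options, only Met belongs to this group.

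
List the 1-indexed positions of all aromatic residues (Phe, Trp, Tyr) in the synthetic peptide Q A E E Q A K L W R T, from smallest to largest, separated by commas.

9

Matching residues: W9.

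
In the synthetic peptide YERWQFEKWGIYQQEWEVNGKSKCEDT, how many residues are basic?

Lysine (K), arginine (R), and histidine (H) have basic, nitrogen-containing side chains.
Matching residues: R3, K8, K21, K23.

4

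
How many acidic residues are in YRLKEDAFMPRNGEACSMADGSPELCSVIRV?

5

Aspartate (D) and glutamate (E) have carboxylic-acid side chains and are the acidic amino acids.
Matching residues: E5, D6, E14, D20, E24.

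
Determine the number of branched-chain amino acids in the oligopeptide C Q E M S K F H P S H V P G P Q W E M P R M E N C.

V, L, and I make up the branched-chain aliphatic group.
Matching residues: V12.

1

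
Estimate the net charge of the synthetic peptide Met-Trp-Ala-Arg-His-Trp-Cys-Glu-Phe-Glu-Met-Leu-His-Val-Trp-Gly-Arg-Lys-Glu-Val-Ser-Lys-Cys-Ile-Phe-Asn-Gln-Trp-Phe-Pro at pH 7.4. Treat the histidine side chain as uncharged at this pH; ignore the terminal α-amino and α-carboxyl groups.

+1

At pH ~7.4 the Lys and Arg side chains are protonated (+1), the Asp and Glu side chains are deprotonated (−1), and with His taken as neutral all other side chains carry no charge.
Positive (K, R): Arg4, Arg17, Lys18, Lys22 → +4.
Negative (D, E): Glu8, Glu10, Glu19 → −3.
Net charge = (+4) + (−3) = +1.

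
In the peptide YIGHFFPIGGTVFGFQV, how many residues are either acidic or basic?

Acidic: D, E. Basic: H, K, R.
Acidic residues here: none (0).
Basic residues here: H4 (1).
The two groups share no amino acid, so total = 0 + 1 = 1.

1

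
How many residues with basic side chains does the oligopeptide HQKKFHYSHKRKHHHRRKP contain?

14

K, R, and H are the three residues with basic side chains (ε-amine, guanidinium, and imidazole respectively).
Matching residues: H1, K3, K4, H6, H9, K10, R11, K12, H13, H14, H15, R16, R17, K18.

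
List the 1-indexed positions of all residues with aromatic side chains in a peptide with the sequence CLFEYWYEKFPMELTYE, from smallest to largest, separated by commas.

Phenylalanine (F), tryptophan (W), and tyrosine (Y) have aromatic ring side chains.
Matching residues: F3, Y5, W6, Y7, F10, Y16.

3, 5, 6, 7, 10, 16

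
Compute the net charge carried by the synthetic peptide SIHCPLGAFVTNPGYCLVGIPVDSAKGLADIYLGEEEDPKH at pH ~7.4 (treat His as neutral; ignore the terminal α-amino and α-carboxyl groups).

At pH ~7.4 the Lys and Arg side chains are protonated (+1), the Asp and Glu side chains are deprotonated (−1), and with His taken as neutral all other side chains carry no charge.
Positive (K, R): K26, K40 → +2.
Negative (D, E): D23, D30, E35, E36, E37, D38 → −6.
Net charge = (+2) + (−6) = −4.

-4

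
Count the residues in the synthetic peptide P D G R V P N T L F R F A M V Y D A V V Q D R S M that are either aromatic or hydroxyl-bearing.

Aromatic: F, W, Y. Hydroxyl-bearing: S, T, Y.
Aromatic residues here: F10, F12, Y16 (3).
Hydroxyl-bearing residues here: T8, Y16, S24 (3).
Y is in both groups, so the 1 Y residue must not be double-counted.
Total = 3 + 3 − 1 = 5.

5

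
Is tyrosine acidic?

No

Only D (aspartate) and E (glutamate) carry a side-chain carboxylic acid.
Tyrosine is not in this group.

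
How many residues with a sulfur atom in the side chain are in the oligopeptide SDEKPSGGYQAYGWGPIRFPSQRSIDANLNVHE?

0

The sulfur-bearing residues are cysteine (–SH) and methionine (–S–CH₃).
None of the 33 residues belong to this group.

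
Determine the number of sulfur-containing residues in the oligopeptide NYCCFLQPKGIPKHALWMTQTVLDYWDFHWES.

3

Only Cys (C) and Met (M) have a sulfur atom in the side chain.
Matching residues: C3, C4, M18.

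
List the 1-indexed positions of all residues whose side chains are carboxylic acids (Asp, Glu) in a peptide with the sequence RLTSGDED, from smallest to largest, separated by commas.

6, 7, 8

Matching residues: D6, E7, D8.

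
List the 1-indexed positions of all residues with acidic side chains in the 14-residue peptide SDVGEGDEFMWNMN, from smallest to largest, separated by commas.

2, 5, 7, 8

The acidic residues are Asp (D) and Glu (E), whose side chains end in a carboxylate group.
Matching residues: D2, E5, D7, E8.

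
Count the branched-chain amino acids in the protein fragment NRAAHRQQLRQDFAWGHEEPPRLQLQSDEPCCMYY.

3

V, L, and I make up the branched-chain aliphatic group.
Matching residues: L9, L23, L25.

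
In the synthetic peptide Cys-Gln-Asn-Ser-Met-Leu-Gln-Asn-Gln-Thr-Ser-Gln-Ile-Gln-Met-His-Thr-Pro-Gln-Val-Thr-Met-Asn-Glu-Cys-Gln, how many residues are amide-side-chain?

Only N (asparagine) and Q (glutamine) carry a side-chain carboxamide.
Matching residues: Gln2, Asn3, Gln7, Asn8, Gln9, Gln12, Gln14, Gln19, Asn23, Gln26.

10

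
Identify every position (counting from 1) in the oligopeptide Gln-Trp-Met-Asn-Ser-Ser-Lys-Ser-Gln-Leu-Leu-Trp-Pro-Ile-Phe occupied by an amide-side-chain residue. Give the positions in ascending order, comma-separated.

Matching residues: Gln1, Asn4, Gln9.

1, 4, 9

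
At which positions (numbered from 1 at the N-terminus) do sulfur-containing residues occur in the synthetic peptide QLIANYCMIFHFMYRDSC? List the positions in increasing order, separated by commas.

Only Cys (C) and Met (M) have a sulfur atom in the side chain.
Matching residues: C7, M8, M13, C18.

7, 8, 13, 18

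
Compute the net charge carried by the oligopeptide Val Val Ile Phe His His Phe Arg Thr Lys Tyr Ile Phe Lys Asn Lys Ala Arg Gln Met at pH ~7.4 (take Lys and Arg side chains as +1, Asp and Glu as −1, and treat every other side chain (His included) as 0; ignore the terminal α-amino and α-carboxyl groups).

Positive (K, R): Arg8, Lys10, Lys14, Lys16, Arg18 → +5.
Negative (D, E): none → −0.
Net charge = (+5) + (−0) = +5.

+5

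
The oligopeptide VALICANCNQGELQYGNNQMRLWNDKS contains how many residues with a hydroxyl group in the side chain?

S, T, and Y are the three residues with a side-chain hydroxyl.
Matching residues: Y15, S27.

2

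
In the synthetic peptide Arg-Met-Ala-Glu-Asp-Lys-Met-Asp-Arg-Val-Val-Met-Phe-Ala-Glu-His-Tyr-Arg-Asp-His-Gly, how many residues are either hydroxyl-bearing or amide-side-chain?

Hydroxyl-bearing: S, T, Y. Amide-side-chain: N, Q.
Hydroxyl-bearing residues here: Tyr17 (1).
Amide-side-chain residues here: none (0).
The two groups share no amino acid, so total = 1 + 0 = 1.

1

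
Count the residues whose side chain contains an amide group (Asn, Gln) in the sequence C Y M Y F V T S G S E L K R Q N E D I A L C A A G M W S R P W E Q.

3

Matching residues: Q15, N16, Q33.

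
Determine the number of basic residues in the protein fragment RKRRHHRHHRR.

11

K, R, and H are the three residues with basic side chains (ε-amine, guanidinium, and imidazole respectively).
Matching residues: R1, K2, R3, R4, H5, H6, R7, H8, H9, R10, R11.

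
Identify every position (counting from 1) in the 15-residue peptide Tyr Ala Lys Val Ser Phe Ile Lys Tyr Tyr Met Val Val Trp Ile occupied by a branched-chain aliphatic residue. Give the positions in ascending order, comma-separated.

The BCAAs are Val, Leu, and Ile — aliphatic side chains with a branch point.
Matching residues: Val4, Ile7, Val12, Val13, Ile15.

4, 7, 12, 13, 15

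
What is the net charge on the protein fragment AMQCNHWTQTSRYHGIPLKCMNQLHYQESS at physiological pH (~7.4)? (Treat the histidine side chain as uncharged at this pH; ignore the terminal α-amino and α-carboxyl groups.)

+1

Near pH 7.4, K and R contribute +1 each, D and E contribute −1 each, and every other side chain (His included, as stated) is uncharged.
Positive (K, R): R12, K19 → +2.
Negative (D, E): E28 → −1.
Net charge = (+2) + (−1) = +1.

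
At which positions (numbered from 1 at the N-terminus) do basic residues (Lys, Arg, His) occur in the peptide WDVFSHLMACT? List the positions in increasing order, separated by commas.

6

Matching residues: H6.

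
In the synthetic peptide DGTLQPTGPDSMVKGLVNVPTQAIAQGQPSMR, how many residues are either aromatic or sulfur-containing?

Aromatic: F, W, Y. Sulfur-containing: C, M.
Aromatic residues here: none (0).
Sulfur-containing residues here: M12, M31 (2).
The two groups share no amino acid, so total = 0 + 2 = 2.

2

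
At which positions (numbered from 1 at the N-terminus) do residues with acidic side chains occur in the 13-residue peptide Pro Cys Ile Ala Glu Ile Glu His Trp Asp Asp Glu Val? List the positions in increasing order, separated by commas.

5, 7, 10, 11, 12

The acidic residues are Asp (D) and Glu (E), whose side chains end in a carboxylate group.
Matching residues: Glu5, Glu7, Asp10, Asp11, Glu12.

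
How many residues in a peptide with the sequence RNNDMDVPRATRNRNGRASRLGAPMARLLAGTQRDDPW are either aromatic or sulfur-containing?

3

Aromatic: F, W, Y. Sulfur-containing: C, M.
Aromatic residues here: W38 (1).
Sulfur-containing residues here: M5, M25 (2).
The two groups share no amino acid, so total = 1 + 2 = 3.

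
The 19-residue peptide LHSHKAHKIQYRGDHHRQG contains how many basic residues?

Lysine (K), arginine (R), and histidine (H) have basic, nitrogen-containing side chains.
Matching residues: H2, H4, K5, H7, K8, R12, H15, H16, R17.

9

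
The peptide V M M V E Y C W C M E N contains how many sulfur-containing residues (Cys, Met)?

5

Matching residues: M2, M3, C7, C9, M10.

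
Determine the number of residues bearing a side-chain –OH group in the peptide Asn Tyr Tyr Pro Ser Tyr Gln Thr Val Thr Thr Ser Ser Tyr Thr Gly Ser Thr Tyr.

14

Serine (S), threonine (T), and tyrosine (Y) each carry a hydroxyl group on the side chain.
Matching residues: Tyr2, Tyr3, Ser5, Tyr6, Thr8, Thr10, Thr11, Ser12, Ser13, Tyr14, Thr15, Ser17, Thr18, Tyr19.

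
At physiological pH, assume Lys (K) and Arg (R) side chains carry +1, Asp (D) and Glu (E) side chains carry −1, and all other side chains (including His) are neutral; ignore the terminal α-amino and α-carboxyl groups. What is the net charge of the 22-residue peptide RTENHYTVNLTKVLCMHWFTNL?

Positive (K, R): R1, K12 → +2.
Negative (D, E): E3 → −1.
Net charge = (+2) + (−1) = +1.

+1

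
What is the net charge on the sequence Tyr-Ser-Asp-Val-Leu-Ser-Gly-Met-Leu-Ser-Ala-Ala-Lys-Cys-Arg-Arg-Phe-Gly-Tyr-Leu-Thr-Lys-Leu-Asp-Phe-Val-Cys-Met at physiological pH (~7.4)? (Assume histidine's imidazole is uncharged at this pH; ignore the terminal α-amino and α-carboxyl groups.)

+2

Near pH 7.4, K and R contribute +1 each, D and E contribute −1 each, and every other side chain (His included, as stated) is uncharged.
Positive (K, R): Lys13, Arg15, Arg16, Lys22 → +4.
Negative (D, E): Asp3, Asp24 → −2.
Net charge = (+4) + (−2) = +2.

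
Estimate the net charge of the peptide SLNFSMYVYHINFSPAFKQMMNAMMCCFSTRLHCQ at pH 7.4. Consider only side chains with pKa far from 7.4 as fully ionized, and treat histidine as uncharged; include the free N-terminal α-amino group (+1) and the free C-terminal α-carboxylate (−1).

+2

At pH ~7.4 the Lys and Arg side chains are protonated (+1), the Asp and Glu side chains are deprotonated (−1), and with His taken as neutral all other side chains carry no charge.
Positive (K, R): K18, R31 → +2.
Negative (D, E): none → −0.
The N-terminus (+1) and C-terminus (−1) cancel.
Net charge = (+2) + (−0) = +2.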